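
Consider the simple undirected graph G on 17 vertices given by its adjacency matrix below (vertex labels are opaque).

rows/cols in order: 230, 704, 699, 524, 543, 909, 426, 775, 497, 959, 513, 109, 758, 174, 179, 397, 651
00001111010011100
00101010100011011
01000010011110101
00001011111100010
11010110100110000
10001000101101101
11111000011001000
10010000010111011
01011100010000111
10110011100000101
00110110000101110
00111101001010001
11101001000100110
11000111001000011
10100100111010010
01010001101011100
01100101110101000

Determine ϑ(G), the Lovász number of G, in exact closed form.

N(775) = {230, 524, 959, 109, 758, 174, 397, 651}, |N(775)| = 8.
Vertex 179 has 8 neighbors: 230, 699, 909, 497, 959, 513, 758, 397.
N(230) = {543, 909, 426, 775, 959, 758, 174, 179}, |N(230)| = 8.
deg(109) = 8; N(109) = {699, 524, 543, 909, 775, 513, 758, 651}.
G on 17 vertices is 8-regular; strongly regular (17,8,3,4).
The 3 distinct eigenvalues: [8.0, 1.562, -2.562].
With N=17: ϑ(G) = 17·(-(-sqrt(17)/2 - 1/2))/(8−(-sqrt(17)/2 - 1/2)) = sqrt(17).
ϑ(G) ≈ 4.123106.

sqrt(17)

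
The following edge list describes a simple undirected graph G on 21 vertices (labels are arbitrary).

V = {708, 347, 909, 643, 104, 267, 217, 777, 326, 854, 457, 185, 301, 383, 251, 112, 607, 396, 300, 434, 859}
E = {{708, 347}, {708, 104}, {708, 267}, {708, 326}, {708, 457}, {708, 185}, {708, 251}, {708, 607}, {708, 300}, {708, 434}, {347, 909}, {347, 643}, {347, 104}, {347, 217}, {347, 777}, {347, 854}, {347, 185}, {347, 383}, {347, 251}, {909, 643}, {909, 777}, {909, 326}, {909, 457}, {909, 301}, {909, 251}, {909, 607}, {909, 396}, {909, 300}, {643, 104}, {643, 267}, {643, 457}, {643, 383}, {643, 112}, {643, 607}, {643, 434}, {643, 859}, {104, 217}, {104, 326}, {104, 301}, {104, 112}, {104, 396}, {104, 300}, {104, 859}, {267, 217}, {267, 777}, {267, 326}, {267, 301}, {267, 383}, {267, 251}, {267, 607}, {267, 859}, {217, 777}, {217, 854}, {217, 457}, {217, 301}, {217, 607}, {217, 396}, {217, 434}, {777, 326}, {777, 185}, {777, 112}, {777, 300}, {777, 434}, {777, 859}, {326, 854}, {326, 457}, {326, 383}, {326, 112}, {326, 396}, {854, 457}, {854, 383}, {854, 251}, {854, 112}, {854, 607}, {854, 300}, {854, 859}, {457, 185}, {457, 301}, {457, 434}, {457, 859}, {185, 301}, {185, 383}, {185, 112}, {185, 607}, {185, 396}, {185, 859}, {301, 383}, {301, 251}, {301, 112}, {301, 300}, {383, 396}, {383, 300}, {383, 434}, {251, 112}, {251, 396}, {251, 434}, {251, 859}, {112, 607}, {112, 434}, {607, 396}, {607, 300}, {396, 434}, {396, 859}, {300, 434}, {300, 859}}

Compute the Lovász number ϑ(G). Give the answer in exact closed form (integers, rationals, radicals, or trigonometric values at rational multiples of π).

Vertex 708 has 10 neighbors: 347, 104, 267, 326, 457, 185, 251, 607, 300, 434.
Vertex 112 has 10 neighbors: 643, 104, 777, 326, 854, 185, 301, 251, 607, 434.
N(347) = {708, 909, 643, 104, 217, 777, 854, 185, 383, 251}, |N(347)| = 10.
deg(301) = 10; N(301) = {909, 104, 267, 217, 457, 185, 383, 251, 112, 300}.
21-vertex 10-regular graph: this is K(7,2), the Kneser graph.
The 3 distinct eigenvalues: [10.0, 1.0, -4.0].
Lovász: ϑ = −21(-4)/(10+-1*(-4)) = 6.
≈ 6.00000 (to 5 d.p.).

6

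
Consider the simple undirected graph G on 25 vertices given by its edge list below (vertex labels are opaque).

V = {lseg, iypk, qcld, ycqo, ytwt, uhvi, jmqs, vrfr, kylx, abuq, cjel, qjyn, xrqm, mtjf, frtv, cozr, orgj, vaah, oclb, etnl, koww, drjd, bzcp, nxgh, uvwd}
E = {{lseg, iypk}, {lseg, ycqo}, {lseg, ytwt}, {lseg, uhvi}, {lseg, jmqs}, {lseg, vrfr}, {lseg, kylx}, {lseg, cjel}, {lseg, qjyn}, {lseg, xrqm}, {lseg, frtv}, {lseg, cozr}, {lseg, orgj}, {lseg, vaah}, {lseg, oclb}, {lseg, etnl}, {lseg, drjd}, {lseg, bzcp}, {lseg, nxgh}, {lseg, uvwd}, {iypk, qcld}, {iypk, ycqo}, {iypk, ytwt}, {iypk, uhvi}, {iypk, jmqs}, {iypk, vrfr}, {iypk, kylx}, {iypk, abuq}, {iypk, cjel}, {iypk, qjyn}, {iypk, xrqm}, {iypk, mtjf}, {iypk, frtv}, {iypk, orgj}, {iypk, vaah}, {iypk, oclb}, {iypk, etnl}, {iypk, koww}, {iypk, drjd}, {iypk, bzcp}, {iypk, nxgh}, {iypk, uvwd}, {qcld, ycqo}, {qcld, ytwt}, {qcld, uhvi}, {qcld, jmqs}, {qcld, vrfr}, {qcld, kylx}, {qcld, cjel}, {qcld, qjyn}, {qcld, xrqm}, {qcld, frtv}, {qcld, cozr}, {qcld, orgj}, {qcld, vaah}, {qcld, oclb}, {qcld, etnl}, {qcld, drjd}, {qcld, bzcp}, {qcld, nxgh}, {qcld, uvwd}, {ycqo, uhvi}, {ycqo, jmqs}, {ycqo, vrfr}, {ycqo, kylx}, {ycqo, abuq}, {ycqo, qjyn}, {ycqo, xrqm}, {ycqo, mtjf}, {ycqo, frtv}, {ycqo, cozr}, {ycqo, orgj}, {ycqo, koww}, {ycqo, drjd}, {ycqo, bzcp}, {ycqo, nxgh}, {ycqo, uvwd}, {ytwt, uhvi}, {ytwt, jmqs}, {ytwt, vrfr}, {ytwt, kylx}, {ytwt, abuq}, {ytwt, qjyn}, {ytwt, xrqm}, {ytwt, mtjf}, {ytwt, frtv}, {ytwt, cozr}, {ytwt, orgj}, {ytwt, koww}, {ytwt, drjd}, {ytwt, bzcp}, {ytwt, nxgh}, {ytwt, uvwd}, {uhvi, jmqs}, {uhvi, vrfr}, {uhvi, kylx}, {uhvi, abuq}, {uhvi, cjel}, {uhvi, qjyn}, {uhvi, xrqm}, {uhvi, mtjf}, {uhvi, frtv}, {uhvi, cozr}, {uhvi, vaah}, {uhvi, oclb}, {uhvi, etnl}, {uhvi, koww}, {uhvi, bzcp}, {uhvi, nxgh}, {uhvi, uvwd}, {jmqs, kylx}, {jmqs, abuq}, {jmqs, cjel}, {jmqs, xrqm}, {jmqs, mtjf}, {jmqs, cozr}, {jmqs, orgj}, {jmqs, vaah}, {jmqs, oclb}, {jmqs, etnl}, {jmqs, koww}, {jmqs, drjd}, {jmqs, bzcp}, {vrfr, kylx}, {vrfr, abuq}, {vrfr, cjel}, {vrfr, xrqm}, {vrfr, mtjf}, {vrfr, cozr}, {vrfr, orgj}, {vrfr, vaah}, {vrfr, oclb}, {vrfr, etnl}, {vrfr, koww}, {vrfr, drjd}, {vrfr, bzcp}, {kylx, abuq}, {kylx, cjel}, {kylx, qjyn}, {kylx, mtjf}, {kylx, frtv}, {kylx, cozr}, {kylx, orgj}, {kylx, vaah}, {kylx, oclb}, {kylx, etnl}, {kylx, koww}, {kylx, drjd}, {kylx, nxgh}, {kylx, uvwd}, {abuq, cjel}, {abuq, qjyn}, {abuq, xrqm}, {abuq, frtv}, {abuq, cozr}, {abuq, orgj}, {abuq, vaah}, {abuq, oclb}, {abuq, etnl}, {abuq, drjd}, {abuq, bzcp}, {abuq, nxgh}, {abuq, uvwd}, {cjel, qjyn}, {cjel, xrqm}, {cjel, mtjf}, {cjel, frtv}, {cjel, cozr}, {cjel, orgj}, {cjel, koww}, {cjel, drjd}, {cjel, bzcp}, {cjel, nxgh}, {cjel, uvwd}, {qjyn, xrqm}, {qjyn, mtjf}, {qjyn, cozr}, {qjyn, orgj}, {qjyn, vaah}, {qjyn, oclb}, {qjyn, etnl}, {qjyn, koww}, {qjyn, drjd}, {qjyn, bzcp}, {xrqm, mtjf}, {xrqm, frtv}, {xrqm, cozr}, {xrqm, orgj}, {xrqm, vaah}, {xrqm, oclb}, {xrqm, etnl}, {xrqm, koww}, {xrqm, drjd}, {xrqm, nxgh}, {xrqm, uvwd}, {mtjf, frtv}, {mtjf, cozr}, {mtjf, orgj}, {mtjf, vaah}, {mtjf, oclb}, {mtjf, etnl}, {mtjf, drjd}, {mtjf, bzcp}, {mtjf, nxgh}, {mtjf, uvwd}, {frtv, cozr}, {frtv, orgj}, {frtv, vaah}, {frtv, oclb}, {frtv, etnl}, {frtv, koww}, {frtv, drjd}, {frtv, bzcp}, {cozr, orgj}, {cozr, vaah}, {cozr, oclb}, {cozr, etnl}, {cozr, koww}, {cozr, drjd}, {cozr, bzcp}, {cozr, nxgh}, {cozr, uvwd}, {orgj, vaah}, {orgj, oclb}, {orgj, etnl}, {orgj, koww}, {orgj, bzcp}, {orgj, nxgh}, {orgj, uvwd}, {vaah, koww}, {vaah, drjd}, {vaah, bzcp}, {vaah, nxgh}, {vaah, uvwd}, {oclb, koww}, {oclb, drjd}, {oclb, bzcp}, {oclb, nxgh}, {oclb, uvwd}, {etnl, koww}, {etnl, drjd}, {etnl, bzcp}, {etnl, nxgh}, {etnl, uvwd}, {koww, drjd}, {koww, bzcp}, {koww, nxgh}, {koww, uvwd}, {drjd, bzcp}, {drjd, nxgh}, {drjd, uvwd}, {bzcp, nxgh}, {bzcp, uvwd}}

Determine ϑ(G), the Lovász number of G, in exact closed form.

6

deg(lseg) = 20; N(lseg) = {iypk, ycqo, ytwt, uhvi, jmqs, vrfr, kylx, cjel, qjyn, xrqm, frtv, cozr, orgj, vaah, oclb, etnl, drjd, bzcp, nxgh, uvwd}.
Vertex bzcp has 22 neighbors: lseg, iypk, qcld, ycqo, ytwt, uhvi, jmqs, vrfr, abuq, cjel, qjyn, mtjf, frtv, cozr, orgj, vaah, oclb, etnl, koww, drjd, nxgh, uvwd.
N(frtv) = {lseg, iypk, qcld, ycqo, ytwt, uhvi, kylx, abuq, cjel, xrqm, mtjf, cozr, orgj, vaah, oclb, etnl, koww, drjd, bzcp}, |N(frtv)| = 19.
deg(vaah) = 19; N(vaah) = {lseg, iypk, qcld, uhvi, jmqs, vrfr, kylx, abuq, qjyn, xrqm, mtjf, frtv, cozr, orgj, koww, drjd, bzcp, nxgh, uvwd}.
Complete 6-partite, parts [6, 6, 5, 3, 3, 2]: perfect, ϑ = α = 6.
≈ 6.0000 (to 4 d.p.).
6 ≤ 6 ≤ 6: collapsed.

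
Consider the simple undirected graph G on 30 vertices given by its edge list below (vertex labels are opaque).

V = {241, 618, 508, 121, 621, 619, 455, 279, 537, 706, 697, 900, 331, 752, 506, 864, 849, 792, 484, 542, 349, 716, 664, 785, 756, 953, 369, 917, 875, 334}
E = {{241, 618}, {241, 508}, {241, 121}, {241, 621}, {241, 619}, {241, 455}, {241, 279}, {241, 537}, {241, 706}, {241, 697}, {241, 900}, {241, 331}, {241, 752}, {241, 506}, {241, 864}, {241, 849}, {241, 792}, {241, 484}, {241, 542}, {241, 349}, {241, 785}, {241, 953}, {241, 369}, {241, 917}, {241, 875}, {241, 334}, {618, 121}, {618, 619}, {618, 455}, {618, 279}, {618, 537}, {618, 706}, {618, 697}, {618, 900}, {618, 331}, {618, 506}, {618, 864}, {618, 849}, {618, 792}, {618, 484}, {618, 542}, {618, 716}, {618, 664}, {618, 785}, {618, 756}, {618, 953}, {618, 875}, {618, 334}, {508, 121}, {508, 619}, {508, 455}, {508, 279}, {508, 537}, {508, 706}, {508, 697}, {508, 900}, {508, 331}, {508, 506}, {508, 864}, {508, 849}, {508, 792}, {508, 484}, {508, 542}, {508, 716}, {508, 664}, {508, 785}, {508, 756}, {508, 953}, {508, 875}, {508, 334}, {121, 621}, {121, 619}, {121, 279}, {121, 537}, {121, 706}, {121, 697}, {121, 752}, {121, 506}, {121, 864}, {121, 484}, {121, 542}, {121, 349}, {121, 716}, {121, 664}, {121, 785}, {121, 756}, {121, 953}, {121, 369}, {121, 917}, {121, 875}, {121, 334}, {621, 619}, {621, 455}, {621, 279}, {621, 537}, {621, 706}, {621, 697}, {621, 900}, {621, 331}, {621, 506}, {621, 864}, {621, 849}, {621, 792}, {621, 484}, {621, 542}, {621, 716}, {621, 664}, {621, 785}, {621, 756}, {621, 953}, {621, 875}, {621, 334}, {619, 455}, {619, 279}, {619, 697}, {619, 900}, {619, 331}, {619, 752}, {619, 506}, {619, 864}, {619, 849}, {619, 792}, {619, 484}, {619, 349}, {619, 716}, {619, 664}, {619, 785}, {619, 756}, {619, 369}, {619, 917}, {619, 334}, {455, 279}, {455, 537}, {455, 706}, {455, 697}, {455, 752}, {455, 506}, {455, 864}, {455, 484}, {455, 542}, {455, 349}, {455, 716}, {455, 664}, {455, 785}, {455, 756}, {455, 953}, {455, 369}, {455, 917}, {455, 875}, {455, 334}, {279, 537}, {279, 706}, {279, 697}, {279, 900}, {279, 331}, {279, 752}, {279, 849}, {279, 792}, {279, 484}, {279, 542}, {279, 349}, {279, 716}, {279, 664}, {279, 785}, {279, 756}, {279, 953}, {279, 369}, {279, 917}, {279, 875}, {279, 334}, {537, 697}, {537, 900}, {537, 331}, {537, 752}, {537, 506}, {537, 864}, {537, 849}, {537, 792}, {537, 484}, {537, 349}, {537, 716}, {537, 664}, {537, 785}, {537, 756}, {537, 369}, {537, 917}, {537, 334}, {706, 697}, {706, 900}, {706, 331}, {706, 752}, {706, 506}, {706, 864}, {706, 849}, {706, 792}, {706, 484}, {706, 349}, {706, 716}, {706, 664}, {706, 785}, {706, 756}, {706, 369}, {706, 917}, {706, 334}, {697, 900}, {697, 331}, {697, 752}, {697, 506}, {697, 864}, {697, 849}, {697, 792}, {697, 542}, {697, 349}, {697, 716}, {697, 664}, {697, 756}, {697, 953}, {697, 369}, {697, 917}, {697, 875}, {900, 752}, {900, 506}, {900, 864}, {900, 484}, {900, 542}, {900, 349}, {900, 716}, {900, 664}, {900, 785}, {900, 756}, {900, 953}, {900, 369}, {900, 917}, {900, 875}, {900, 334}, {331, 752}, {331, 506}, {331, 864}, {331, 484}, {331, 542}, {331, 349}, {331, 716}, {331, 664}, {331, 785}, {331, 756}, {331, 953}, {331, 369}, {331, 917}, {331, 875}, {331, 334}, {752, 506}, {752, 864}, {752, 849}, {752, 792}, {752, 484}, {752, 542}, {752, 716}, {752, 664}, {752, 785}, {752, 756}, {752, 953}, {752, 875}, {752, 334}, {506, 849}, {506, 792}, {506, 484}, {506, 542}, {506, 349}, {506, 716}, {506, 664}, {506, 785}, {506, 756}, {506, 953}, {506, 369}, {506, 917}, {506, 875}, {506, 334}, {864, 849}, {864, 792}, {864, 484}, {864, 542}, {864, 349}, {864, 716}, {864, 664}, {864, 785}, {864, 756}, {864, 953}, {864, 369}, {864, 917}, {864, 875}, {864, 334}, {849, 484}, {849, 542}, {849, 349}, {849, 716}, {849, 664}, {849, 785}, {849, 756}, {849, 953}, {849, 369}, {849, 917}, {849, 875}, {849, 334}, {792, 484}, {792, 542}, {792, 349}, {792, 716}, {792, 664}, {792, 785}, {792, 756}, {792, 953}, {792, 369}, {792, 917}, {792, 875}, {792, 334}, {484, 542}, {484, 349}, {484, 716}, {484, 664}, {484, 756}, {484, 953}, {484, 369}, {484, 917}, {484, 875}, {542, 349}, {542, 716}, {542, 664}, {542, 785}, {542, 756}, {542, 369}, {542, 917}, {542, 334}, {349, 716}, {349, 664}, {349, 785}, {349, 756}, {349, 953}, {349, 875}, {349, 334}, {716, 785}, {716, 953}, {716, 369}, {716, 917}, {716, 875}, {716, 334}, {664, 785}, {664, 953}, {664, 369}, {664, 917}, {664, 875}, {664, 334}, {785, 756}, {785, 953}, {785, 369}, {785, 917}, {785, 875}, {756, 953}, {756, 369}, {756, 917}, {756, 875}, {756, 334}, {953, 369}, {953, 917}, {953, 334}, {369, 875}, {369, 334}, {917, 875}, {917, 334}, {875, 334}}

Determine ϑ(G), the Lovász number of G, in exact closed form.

deg(484) = 26; N(484) = {241, 618, 508, 121, 621, 619, 455, 279, 537, 706, 900, 331, 752, 506, 864, 849, 792, 542, 349, 716, 664, 756, 953, 369, 917, 875}.
Vertex 121 has 24 neighbors: 241, 618, 508, 621, 619, 279, 537, 706, 697, 752, 506, 864, 484, 542, 349, 716, 664, 785, 756, 953, 369, 917, 875, 334.
N(349) = {241, 121, 619, 455, 279, 537, 706, 697, 900, 331, 506, 864, 849, 792, 484, 542, 716, 664, 785, 756, 953, 875, 334}, |N(349)| = 23.
N(279) = {241, 618, 508, 121, 621, 619, 455, 537, 706, 697, 900, 331, 752, 849, 792, 484, 542, 349, 716, 664, 785, 756, 953, 369, 917, 875, 334}, |N(279)| = 27.
6 parts of sizes [7, 6, 6, 4, 4, 3]; α(G) = 7 = ϑ (perfect).
ϑ(G) ≈ 7.0000.
Sandwich: α(G)=7 ≤ ϑ(G)=7 ≤ χ(Ḡ)=7 (collapsed).

7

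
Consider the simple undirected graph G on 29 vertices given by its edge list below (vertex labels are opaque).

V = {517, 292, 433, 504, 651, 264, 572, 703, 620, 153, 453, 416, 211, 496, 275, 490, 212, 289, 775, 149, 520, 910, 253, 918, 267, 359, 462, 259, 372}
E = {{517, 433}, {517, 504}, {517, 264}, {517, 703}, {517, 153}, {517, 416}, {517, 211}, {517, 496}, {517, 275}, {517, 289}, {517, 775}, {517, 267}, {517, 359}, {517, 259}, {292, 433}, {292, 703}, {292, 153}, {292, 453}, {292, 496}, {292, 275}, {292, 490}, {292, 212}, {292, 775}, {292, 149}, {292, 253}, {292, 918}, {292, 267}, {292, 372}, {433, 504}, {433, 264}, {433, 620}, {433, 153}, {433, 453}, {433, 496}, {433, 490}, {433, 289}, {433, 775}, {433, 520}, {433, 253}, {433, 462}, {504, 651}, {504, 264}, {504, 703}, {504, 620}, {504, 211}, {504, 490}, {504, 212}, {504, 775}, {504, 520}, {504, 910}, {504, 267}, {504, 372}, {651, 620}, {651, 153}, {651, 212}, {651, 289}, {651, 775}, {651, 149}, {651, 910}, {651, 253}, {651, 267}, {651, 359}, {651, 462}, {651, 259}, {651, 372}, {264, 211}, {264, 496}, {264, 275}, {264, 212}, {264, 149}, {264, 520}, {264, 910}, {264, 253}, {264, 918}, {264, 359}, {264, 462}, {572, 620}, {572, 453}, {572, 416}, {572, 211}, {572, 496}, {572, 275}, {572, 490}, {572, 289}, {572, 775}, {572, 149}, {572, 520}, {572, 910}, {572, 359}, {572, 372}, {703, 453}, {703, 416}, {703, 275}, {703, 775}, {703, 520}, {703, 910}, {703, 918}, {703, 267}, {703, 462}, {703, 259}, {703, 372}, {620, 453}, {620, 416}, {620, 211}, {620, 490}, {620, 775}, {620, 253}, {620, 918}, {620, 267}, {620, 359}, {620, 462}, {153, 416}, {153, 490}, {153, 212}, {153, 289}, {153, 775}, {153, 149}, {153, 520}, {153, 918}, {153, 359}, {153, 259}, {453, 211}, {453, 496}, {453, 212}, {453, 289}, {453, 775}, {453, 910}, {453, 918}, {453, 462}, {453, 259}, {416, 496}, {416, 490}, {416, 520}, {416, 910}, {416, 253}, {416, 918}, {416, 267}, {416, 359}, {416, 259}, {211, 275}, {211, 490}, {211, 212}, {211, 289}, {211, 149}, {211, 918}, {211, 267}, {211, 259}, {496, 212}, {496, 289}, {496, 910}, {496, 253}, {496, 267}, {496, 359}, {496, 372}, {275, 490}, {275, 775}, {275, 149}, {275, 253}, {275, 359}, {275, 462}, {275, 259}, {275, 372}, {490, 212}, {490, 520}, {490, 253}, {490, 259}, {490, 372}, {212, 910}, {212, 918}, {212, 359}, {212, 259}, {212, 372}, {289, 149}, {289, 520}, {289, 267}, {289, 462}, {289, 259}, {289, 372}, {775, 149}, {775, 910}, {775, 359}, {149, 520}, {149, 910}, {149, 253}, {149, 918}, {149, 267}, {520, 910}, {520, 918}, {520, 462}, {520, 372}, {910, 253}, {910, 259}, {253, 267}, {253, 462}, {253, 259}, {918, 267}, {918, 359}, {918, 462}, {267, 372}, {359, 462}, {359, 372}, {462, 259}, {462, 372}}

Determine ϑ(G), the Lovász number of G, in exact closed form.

sqrt(29)

N(910) = {504, 651, 264, 572, 703, 453, 416, 496, 212, 775, 149, 520, 253, 259}, |N(910)| = 14.
deg(572) = 14; N(572) = {620, 453, 416, 211, 496, 275, 490, 289, 775, 149, 520, 910, 359, 372}.
Vertex 416 has 14 neighbors: 517, 572, 703, 620, 153, 496, 490, 520, 910, 253, 918, 267, 359, 259.
deg(153) = 14; N(153) = {517, 292, 433, 651, 416, 490, 212, 289, 775, 149, 520, 918, 359, 259}.
G on 29 vertices is 14-regular; strongly regular (29,14,6,7).
Distinct eigenvalues (to 4 d.p.): [14.0, 2.1926, -3.1926].
Lovász (edge-transitive): ϑ = −29·(-sqrt(29)/2 - 1/2)/((14)−(-sqrt(29)/2 - 1/2)) = sqrt(29).
≈ 5.385164807 (to 9 d.p.).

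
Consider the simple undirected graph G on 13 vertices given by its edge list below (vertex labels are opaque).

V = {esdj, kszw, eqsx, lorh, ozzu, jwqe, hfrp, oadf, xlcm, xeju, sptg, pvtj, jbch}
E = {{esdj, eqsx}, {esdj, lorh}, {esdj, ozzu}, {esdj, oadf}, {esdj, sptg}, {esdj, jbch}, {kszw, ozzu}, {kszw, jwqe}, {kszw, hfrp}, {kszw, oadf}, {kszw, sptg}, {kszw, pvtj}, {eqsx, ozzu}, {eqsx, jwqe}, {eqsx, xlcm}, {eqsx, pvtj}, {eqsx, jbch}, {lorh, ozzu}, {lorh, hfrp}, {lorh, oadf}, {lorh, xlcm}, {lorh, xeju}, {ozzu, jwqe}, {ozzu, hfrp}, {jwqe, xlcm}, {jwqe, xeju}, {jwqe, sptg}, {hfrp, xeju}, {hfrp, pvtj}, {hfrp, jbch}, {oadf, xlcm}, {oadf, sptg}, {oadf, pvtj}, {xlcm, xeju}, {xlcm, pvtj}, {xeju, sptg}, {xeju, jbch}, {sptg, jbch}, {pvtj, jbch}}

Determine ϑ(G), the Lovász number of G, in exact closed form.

Vertex oadf has 6 neighbors: esdj, kszw, lorh, xlcm, sptg, pvtj.
Vertex eqsx has 6 neighbors: esdj, ozzu, jwqe, xlcm, pvtj, jbch.
deg(sptg) = 6; N(sptg) = {esdj, kszw, jwqe, oadf, xeju, jbch}.
deg(ozzu) = 6; N(ozzu) = {esdj, kszw, eqsx, lorh, jwqe, hfrp}.
Regular of degree 6 on 13 vertices: SR(13,6,2,3) — a Paley graph.
A has 3 distinct eigenvalues ≈ [6.0, 1.30278, -2.30278].
With N=13: ϑ(G) = 13·(-(-sqrt(13)/2 - 1/2))/(6−(-sqrt(13)/2 - 1/2)) = sqrt(13).
≈ 3.605551 (to 6 d.p.).

sqrt(13)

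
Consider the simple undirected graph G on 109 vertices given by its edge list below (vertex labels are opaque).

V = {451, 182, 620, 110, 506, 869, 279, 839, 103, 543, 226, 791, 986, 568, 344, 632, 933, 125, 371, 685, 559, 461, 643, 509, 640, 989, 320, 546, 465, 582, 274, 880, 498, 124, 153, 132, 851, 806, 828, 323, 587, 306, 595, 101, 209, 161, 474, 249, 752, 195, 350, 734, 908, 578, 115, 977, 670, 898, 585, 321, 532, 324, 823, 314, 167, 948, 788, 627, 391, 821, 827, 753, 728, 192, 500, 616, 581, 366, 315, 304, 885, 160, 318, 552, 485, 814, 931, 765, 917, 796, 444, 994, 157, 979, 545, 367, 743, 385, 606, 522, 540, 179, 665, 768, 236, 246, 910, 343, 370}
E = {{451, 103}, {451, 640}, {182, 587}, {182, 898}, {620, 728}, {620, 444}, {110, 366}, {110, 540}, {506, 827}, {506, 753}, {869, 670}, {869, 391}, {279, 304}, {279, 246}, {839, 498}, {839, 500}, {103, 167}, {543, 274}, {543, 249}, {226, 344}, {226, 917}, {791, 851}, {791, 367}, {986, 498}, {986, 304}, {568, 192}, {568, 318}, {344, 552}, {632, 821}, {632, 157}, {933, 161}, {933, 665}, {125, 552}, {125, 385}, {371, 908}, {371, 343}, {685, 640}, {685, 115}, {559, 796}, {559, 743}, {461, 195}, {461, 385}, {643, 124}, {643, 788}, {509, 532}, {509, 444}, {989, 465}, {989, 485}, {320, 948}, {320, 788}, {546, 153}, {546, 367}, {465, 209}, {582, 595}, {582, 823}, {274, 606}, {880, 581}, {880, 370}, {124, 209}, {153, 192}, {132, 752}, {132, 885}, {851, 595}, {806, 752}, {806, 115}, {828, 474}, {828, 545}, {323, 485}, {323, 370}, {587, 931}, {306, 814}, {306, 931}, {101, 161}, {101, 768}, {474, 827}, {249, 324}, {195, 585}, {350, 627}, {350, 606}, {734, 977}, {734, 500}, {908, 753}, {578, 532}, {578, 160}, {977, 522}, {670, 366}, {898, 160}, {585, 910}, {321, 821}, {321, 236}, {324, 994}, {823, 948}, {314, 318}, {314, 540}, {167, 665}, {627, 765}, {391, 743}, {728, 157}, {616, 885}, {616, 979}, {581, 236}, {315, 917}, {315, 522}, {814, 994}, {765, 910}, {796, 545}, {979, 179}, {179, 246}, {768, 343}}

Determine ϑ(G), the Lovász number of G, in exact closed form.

109*cos(pi/109)/(cos(pi/109) + 1)

N(522) = {977, 315}, |N(522)| = 2.
deg(670) = 2; N(670) = {869, 366}.
N(685) = {640, 115}, |N(685)| = 2.
N(323) = {485, 370}, |N(323)| = 2.
2-regular, N=109; connected 2-regular on 109 ⇒ C_{109}.
Distinct eigenvalues (to 5 d.p.): [2.0, 1.99668, 1.98672, 1.97017, 1.94707, 1.9175, 1.88157, 1.83938, 1.79108, 1.73683, 1.67682, 1.61123, 1.54029, 1.46424, 1.38332, 1.2978, 1.20797, 1.11413, 1.01659, 0.91568, 0.81172, 0.70506, 0.59606, 0.48509, 0.3725, 0.25867, 0.14399, 0.02882, -0.08644, -0.20141, -0.31572, -0.42897, -0.5408, -0.65083, -0.7587, -0.86406, -0.96654, -1.06581, -1.16154, -1.25341, -1.34111, -1.42437, -1.50289, -1.57642, -1.64471, -1.70754, -1.76469, -1.81598, -1.86125, -1.90032, -1.93309, -1.95943, -1.97927, -1.99253, -1.99917].
ϑ = −N·λ_min/(λ_max−λ_min) = −109·(-2*cos(pi/109))/(2−(-2*cos(pi/109))) = 109*cos(pi/109)/(cos(pi/109) + 1).
= 54.488680079… (decimal).
Check 54 ≤ 109*cos(pi/109)/(cos(pi/109) + 1) ≤ 55: both strict.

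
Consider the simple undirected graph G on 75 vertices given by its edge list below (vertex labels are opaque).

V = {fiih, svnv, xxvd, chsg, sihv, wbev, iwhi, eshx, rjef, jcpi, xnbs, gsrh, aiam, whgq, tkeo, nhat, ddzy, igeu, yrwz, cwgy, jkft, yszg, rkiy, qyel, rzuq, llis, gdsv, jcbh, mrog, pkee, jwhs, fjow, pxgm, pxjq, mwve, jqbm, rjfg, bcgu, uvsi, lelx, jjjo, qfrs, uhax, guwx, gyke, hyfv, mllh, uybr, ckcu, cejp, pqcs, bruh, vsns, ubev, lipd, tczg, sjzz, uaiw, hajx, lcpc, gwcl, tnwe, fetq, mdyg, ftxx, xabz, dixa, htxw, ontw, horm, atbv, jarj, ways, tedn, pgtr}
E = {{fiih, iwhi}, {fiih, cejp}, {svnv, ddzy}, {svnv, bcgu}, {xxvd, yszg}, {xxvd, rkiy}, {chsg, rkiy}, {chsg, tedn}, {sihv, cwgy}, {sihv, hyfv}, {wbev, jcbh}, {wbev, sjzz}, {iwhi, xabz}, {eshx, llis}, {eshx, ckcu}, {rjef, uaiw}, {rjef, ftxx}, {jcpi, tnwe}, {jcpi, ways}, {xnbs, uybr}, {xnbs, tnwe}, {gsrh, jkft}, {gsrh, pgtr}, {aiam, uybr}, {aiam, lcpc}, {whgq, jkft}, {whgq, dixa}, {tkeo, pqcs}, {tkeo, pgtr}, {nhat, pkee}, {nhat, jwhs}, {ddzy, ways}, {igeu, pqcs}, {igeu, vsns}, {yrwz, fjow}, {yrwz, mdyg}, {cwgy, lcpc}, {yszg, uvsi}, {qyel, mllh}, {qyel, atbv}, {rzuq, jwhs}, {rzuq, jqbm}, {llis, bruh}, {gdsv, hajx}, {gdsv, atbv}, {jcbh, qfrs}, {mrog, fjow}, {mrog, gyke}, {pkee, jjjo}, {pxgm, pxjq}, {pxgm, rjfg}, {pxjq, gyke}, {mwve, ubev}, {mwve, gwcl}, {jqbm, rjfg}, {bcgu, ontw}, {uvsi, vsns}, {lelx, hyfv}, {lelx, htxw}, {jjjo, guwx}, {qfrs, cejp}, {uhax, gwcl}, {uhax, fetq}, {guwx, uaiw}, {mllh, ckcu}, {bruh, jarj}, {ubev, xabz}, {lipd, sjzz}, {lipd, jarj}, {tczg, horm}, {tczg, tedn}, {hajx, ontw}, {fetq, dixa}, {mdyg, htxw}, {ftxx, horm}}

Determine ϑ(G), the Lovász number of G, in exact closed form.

N(ontw) = {bcgu, hajx}, |N(ontw)| = 2.
Vertex uaiw has 2 neighbors: rjef, guwx.
deg(qfrs) = 2; N(qfrs) = {jcbh, cejp}.
Vertex rkiy has 2 neighbors: xxvd, chsg.
75-vertex 2-regular graph: connected 2-regular on 75 ⇒ C_{75}.
Distinct eigenvalues (to 3 d.p.): [2.0, 1.993, 1.972, 1.937, 1.889, 1.827, 1.753, 1.666, 1.567, 1.458, 1.338, 1.209, 1.072, 0.927, 0.775, 0.618, 0.457, 0.292, 0.126, -0.042, -0.209, -0.375, -0.538, -0.697, -0.852, -1.0, -1.141, -1.275, -1.399, -1.514, -1.618, -1.711, -1.791, -1.86, -1.915, -1.956, -1.984, -1.998].
With N=75: ϑ(G) = 75·(-(-1)*2*cos(pi/75))/(2−(-2*cos(pi/75))) = 75*cos(pi/75)/(cos(pi/75) + 1).
ϑ(G) ≈ 37.483546.
α=37, χ(Ḡ)=38; ϑ=75*cos(pi/75)/(cos(pi/75) + 1) lies between (both strict).

75*cos(pi/75)/(cos(pi/75) + 1)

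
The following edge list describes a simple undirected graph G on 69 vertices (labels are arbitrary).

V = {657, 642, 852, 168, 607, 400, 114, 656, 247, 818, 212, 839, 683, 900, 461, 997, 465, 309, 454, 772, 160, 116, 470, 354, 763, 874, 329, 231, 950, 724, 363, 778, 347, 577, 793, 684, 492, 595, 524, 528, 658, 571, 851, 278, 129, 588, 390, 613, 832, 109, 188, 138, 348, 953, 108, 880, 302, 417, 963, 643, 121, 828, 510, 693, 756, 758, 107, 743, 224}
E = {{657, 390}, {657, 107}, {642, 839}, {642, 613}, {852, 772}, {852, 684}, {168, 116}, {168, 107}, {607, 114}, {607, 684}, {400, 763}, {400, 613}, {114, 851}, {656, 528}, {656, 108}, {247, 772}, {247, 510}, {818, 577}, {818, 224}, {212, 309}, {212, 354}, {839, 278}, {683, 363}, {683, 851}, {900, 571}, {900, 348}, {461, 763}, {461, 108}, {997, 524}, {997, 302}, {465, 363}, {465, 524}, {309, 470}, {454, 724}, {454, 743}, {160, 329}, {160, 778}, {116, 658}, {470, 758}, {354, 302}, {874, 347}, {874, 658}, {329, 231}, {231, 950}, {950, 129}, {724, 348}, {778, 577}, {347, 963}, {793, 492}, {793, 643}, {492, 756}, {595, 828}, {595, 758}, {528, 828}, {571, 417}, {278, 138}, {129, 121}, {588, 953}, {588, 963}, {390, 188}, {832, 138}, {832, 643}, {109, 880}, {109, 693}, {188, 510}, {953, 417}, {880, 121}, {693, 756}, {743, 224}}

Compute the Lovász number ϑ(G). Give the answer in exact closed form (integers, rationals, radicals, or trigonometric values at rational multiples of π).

Vertex 121 has 2 neighbors: 129, 880.
N(953) = {588, 417}, |N(953)| = 2.
N(588) = {953, 963}, |N(588)| = 2.
Vertex 400 has 2 neighbors: 763, 613.
69-vertex 2-regular graph: the odd cycle C_{69}.
spec(A) ≈ [2.0, 1.99171, 1.96692, 1.92583, 1.86879, 1.79626, 1.70884, 1.60726, 1.49237, 1.36511, 1.22653, 1.0778, 0.92013, 0.75484, 0.58329, 0.40691, 0.22716, 0.04553, -0.13648, -0.31737, -0.49562, -0.66976, -0.83835, -1.0, -1.15336, -1.29716, -1.43022, -1.55142, -1.65977, -1.75437, -1.83442, -1.89928, -1.9484, -1.98137, -1.99793] (distinct, 5 d.p.).
−69·(-2*cos(pi/69)) / ((2)−(-2*cos(pi/69))) = 69*cos(pi/69)/(cos(pi/69) + 1) = ϑ(G).
Numerically 34.4821141.
Sandwich: α(G)=34 ≤ ϑ(G)=69*cos(pi/69)/(cos(pi/69) + 1) ≤ χ(Ḡ)=35 (both strict).

69*cos(pi/69)/(cos(pi/69) + 1)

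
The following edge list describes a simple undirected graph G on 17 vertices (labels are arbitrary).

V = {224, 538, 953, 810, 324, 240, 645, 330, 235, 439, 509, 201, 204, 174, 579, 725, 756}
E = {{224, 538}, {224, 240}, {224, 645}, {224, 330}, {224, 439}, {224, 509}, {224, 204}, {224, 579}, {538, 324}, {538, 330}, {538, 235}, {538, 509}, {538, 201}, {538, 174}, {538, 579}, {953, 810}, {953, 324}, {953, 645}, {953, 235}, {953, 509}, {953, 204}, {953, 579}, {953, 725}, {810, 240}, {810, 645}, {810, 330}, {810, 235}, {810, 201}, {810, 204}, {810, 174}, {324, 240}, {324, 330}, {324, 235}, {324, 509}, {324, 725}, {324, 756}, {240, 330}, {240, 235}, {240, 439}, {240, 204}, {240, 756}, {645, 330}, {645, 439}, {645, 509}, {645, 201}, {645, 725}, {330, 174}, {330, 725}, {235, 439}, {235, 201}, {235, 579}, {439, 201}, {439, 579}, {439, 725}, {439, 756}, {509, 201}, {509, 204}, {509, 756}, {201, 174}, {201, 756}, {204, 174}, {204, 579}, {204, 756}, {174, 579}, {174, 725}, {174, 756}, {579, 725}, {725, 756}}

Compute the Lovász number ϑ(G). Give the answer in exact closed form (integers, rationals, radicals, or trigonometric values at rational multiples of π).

sqrt(17)

Vertex 645 has 8 neighbors: 224, 953, 810, 330, 439, 509, 201, 725.
N(330) = {224, 538, 810, 324, 240, 645, 174, 725}, |N(330)| = 8.
N(725) = {953, 324, 645, 330, 439, 174, 579, 756}, |N(725)| = 8.
deg(235) = 8; N(235) = {538, 953, 810, 324, 240, 439, 201, 579}.
deg(v) = 8 for all v (|V|=17); Paley(17): SR with (k,λ,μ)=(8,3,4).
The 3 distinct eigenvalues: [8.0, 1.5616, -2.5616].
−17·(-sqrt(17)/2 - 1/2) / ((8)−(-sqrt(17)/2 - 1/2)) = sqrt(17) = ϑ(G).
ϑ(G) ≈ 4.1231.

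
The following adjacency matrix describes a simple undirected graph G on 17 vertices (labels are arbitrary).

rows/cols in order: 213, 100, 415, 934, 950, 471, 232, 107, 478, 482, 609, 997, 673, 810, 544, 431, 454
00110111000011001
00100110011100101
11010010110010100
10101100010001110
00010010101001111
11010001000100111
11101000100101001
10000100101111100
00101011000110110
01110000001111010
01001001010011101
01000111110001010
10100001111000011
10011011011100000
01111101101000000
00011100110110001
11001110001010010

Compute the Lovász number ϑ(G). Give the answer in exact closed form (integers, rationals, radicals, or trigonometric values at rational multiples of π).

Vertex 232 has 8 neighbors: 213, 100, 415, 950, 478, 997, 810, 454.
N(213) = {415, 934, 471, 232, 107, 673, 810, 454}, |N(213)| = 8.
Vertex 415 has 8 neighbors: 213, 100, 934, 232, 478, 482, 673, 544.
N(934) = {213, 415, 950, 471, 482, 810, 544, 431}, |N(934)| = 8.
deg(v) = 8 for all v (|V|=17); Paley(17): SR with (k,λ,μ)=(8,3,4).
spec(A) ≈ [8.0, 1.5616, -2.5616] (distinct, 4 d.p.).
−17·(-sqrt(17)/2 - 1/2) / ((8)−(-sqrt(17)/2 - 1/2)) = sqrt(17) = ϑ(G).
= 4.12311… (decimal).

sqrt(17)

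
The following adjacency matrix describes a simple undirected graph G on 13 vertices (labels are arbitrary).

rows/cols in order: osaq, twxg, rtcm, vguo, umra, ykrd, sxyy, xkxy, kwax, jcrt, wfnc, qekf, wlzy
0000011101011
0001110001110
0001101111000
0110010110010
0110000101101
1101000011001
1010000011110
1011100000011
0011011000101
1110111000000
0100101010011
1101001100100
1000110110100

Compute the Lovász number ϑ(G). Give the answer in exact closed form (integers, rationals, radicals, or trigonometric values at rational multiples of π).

deg(rtcm) = 6; N(rtcm) = {vguo, umra, sxyy, xkxy, kwax, jcrt}.
deg(wfnc) = 6; N(wfnc) = {twxg, umra, sxyy, kwax, qekf, wlzy}.
Vertex qekf has 6 neighbors: osaq, twxg, vguo, sxyy, xkxy, wfnc.
N(wlzy) = {osaq, umra, ykrd, xkxy, kwax, wfnc}, |N(wlzy)| = 6.
13-vertex 6-regular graph: SR(13,6,2,3) — a Paley graph.
A has 3 distinct eigenvalues ≈ [6.0, 1.302776, -2.302776].
−13·(-sqrt(13)/2 - 1/2) / ((6)−(-sqrt(13)/2 - 1/2)) = sqrt(13) = ϑ(G).
Numerically 3.6056.

sqrt(13)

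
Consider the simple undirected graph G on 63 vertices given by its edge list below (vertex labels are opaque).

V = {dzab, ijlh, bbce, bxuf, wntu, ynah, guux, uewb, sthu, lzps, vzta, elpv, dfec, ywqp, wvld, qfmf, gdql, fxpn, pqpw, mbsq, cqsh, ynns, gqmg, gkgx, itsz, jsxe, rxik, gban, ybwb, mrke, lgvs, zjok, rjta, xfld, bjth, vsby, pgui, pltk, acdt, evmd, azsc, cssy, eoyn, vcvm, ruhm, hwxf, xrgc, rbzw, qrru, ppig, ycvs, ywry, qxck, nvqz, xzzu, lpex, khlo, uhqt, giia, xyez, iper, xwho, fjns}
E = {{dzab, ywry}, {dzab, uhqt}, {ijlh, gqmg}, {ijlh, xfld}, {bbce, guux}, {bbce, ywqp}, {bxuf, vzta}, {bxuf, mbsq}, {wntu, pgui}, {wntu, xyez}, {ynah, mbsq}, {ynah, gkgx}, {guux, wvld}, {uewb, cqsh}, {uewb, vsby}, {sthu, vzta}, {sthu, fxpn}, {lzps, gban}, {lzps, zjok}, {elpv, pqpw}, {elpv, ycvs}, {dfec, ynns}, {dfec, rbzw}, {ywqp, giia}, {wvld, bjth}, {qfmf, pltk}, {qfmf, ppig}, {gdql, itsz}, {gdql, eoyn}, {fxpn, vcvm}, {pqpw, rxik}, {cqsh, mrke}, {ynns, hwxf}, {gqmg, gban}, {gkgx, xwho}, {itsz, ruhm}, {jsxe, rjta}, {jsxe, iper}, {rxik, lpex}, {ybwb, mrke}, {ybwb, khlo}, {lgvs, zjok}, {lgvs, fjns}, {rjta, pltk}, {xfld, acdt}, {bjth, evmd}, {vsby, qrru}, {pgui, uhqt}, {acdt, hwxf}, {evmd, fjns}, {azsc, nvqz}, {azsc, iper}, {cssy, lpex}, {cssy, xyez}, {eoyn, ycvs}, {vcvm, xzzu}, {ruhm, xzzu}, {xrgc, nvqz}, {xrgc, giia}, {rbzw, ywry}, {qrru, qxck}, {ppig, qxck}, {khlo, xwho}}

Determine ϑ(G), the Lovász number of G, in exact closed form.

Vertex pqpw has 2 neighbors: elpv, rxik.
N(dzab) = {ywry, uhqt}, |N(dzab)| = 2.
Vertex xyez has 2 neighbors: wntu, cssy.
Vertex elpv has 2 neighbors: pqpw, ycvs.
deg(v) = 2 for all v (|V|=63); this is C_{63}, the 63-cycle.
spec(A) ≈ [2.0, 1.9901, 1.9603, 1.9111, 1.843, 1.7564, 1.6525, 1.5321, 1.3965, 1.247, 1.0851, 0.9124, 0.7307, 0.5417, 0.3473, 0.1495, -0.0499, -0.2487, -0.445, -0.637, -0.8226, -1.0, -1.1675, -1.3234, -1.4661, -1.5943, -1.7066, -1.8019, -1.8794, -1.9382, -1.9777, -1.9975] (distinct, 4 d.p.).
ϑ = −N·λ_min/(λ_max−λ_min) = −63·(-2*cos(pi/63))/(2−(-2*cos(pi/63))) = 63*cos(pi/63)/(cos(pi/63) + 1).
≈ 31.48040933 (to 8 d.p.).
31 ≤ 63*cos(pi/63)/(cos(pi/63) + 1) ≤ 32: both strict.

63*cos(pi/63)/(cos(pi/63) + 1)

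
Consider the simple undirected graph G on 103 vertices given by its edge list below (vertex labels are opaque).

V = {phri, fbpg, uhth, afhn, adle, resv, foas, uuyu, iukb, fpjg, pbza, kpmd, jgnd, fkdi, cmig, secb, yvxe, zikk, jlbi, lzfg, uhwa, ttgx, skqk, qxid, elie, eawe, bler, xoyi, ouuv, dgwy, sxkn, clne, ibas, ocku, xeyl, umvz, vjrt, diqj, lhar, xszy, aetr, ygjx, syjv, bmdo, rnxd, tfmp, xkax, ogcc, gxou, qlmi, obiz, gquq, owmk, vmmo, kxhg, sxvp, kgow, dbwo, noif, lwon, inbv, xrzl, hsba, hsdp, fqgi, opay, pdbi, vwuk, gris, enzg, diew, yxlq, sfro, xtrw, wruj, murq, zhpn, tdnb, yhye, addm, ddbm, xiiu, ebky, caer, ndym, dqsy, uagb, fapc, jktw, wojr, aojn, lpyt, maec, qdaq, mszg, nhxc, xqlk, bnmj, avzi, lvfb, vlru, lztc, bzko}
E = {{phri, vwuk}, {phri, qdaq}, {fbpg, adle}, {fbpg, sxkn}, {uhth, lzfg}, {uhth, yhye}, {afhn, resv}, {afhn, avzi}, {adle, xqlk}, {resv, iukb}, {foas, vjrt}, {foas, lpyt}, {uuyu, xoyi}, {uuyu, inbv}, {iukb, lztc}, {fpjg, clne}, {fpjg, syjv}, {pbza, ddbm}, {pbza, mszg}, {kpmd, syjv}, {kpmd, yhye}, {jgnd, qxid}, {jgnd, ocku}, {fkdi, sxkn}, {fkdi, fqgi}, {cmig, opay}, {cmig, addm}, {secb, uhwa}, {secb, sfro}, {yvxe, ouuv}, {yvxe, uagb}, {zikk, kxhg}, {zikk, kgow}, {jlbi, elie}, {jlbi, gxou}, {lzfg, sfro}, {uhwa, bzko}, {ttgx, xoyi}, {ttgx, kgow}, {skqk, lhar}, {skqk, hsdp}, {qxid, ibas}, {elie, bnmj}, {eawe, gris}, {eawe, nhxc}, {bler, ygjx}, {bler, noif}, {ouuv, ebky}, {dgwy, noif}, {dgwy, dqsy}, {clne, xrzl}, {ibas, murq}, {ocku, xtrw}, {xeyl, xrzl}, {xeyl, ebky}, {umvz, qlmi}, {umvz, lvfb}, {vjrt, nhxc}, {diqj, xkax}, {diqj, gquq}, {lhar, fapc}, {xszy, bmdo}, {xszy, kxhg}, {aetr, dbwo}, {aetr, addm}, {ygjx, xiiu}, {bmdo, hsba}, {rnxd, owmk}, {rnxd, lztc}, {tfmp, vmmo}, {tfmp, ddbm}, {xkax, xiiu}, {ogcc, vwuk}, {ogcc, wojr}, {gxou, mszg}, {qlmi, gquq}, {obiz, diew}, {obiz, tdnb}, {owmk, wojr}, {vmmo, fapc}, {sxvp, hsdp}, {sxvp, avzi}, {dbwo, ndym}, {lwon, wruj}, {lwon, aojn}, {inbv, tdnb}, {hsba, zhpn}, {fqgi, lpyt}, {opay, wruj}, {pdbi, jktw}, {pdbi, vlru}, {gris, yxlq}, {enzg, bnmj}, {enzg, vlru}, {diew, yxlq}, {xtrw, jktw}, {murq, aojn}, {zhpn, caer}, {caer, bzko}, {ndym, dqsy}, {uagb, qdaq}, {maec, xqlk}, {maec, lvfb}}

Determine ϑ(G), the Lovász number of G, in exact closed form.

103*cos(pi/103)/(cos(pi/103) + 1)

Vertex xkax has 2 neighbors: diqj, xiiu.
Vertex bzko has 2 neighbors: uhwa, caer.
N(kpmd) = {syjv, yhye}, |N(kpmd)| = 2.
Vertex ogcc has 2 neighbors: vwuk, wojr.
103-vertex 2-regular graph: this is C_{103}, the 103-cycle.
Distinct eigenvalues (to 3 d.p.): [2.0, 1.996, 1.985, 1.967, 1.941, 1.908, 1.868, 1.82, 1.767, 1.706, 1.639, 1.566, 1.488, 1.403, 1.314, 1.22, 1.121, 1.018, 0.911, 0.8, 0.687, 0.571, 0.454, 0.334, 0.213, 0.091, -0.03, -0.152, -0.274, -0.394, -0.513, -0.63, -0.744, -0.856, -0.965, -1.07, -1.171, -1.267, -1.359, -1.446, -1.528, -1.604, -1.673, -1.737, -1.794, -1.845, -1.888, -1.925, -1.955, -1.977, -1.992, -1.999].
Lovász: ϑ = −103(-2*cos(pi/103))/(2+-(-1)*2*cos(pi/103)) = 103*cos(pi/103)/(cos(pi/103) + 1).
ϑ(G) ≈ 51.48802.
Check 51 ≤ 103*cos(pi/103)/(cos(pi/103) + 1) ≤ 52: both strict.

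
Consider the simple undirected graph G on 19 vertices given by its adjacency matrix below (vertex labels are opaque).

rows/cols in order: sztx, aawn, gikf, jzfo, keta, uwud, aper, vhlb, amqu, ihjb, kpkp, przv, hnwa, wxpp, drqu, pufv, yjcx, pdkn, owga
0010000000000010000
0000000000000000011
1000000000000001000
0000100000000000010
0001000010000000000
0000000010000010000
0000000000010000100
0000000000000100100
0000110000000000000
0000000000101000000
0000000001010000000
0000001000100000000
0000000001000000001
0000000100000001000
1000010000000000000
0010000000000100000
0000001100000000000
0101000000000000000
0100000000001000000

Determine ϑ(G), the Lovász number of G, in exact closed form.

19*cos(pi/19)/(cos(pi/19) + 1)

Vertex yjcx has 2 neighbors: aper, vhlb.
deg(sztx) = 2; N(sztx) = {gikf, drqu}.
N(owga) = {aawn, hnwa}, |N(owga)| = 2.
deg(amqu) = 2; N(amqu) = {keta, uwud}.
19-vertex 2-regular graph: the odd cycle C_{19}.
Distinct eigenvalues (to 3 d.p.): [2.0, 1.892, 1.578, 1.094, 0.491, -0.165, -0.803, -1.355, -1.759, -1.973].
With N=19: ϑ(G) = 19·(-(-1)*2*cos(pi/19))/(2−(-2*cos(pi/19))) = 19*cos(pi/19)/(cos(pi/19) + 1).
ϑ(G) ≈ 9.43477.
9 ≤ 19*cos(pi/19)/(cos(pi/19) + 1) ≤ 10: both strict.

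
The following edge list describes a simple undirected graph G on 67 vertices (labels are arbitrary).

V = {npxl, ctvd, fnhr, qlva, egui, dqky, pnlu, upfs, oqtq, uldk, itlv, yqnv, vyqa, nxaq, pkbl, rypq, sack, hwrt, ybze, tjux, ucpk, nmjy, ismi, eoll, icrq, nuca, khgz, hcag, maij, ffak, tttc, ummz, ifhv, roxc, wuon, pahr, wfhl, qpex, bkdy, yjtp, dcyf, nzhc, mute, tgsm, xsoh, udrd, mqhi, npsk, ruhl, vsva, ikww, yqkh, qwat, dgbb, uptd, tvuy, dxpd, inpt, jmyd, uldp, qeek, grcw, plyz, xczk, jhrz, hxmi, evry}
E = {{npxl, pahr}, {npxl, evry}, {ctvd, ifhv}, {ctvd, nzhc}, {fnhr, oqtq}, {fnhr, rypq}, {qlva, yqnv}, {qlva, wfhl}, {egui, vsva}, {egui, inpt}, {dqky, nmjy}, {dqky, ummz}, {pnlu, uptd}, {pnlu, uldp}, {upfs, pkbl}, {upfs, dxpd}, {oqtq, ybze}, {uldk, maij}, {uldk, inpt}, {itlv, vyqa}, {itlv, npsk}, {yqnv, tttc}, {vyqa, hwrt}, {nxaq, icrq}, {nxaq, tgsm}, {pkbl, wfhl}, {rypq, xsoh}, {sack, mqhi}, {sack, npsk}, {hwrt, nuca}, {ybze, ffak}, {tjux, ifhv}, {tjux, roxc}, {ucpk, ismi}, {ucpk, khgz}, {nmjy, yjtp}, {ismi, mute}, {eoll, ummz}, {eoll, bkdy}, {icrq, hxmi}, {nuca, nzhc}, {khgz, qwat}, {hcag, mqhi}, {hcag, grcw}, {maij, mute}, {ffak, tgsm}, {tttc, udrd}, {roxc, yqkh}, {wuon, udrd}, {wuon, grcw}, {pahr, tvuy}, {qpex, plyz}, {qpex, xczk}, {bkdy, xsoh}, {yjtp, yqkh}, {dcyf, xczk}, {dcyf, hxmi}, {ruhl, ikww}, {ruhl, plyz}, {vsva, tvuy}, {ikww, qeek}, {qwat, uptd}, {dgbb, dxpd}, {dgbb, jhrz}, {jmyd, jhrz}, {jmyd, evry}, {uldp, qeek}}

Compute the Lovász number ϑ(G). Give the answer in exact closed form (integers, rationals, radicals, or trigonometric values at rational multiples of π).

67*cos(pi/67)/(cos(pi/67) + 1)

Vertex uldk has 2 neighbors: maij, inpt.
N(eoll) = {ummz, bkdy}, |N(eoll)| = 2.
deg(inpt) = 2; N(inpt) = {egui, uldk}.
Vertex uptd has 2 neighbors: pnlu, qwat.
G on 67 vertices is 2-regular; connected 2-regular on 67 ⇒ C_{67}.
Distinct eigenvalues (to 5 d.p.): [2.0, 1.99121, 1.96493, 1.92137, 1.86093, 1.78414, 1.69166, 1.58432, 1.46306, 1.32894, 1.18314, 1.02695, 0.86173, 0.68893, 0.51009, 0.32675, 0.14055, -0.04689, -0.23391, -0.41888, -0.60017, -0.77618, -0.94538, -1.10626, -1.25743, -1.39754, -1.52537, -1.6398, -1.73981, -1.82454, -1.89323, -1.94529, -1.98025, -1.9978].
−67·(-2*cos(pi/67)) / ((2)−(-2*cos(pi/67))) = 67*cos(pi/67)/(cos(pi/67) + 1) = ϑ(G).
ϑ(G) ≈ 33.48157981.
Sandwich: α(G)=33 ≤ ϑ(G)=67*cos(pi/67)/(cos(pi/67) + 1) ≤ χ(Ḡ)=34 (both strict).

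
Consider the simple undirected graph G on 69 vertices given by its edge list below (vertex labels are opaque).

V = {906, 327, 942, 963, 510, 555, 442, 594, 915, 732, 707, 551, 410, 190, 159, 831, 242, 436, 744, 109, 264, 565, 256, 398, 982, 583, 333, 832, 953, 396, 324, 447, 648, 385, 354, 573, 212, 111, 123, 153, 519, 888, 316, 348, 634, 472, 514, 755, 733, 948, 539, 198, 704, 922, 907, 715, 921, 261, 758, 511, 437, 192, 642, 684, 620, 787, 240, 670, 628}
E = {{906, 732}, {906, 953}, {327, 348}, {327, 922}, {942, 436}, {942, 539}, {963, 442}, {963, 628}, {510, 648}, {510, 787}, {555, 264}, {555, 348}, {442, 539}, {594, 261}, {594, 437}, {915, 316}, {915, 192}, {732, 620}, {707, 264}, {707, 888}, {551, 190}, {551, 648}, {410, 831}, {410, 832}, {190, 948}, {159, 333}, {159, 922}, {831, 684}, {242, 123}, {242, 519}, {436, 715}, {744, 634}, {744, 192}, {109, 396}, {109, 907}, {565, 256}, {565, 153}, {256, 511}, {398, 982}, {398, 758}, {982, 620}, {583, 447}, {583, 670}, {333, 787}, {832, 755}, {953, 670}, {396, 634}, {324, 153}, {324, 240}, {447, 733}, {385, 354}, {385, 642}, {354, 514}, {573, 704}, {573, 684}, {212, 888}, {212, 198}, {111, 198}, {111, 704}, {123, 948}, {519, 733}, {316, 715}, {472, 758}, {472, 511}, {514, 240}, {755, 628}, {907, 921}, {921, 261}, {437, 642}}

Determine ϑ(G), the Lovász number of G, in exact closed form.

N(519) = {242, 733}, |N(519)| = 2.
Vertex 327 has 2 neighbors: 348, 922.
N(642) = {385, 437}, |N(642)| = 2.
Vertex 732 has 2 neighbors: 906, 620.
deg(v) = 2 for all v (|V|=69); this is C_{69}, the 69-cycle.
A has 35 distinct eigenvalues ≈ [2.0, 1.9917, 1.9669, 1.9258, 1.8688, 1.7963, 1.7088, 1.6073, 1.4924, 1.3651, 1.2265, 1.0778, 0.9201, 0.7548, 0.5833, 0.4069, 0.2272, 0.0455, -0.1365, -0.3174, -0.4956, -0.6698, -0.8384, -1.0, -1.1534, -1.2972, -1.4302, -1.5514, -1.6598, -1.7544, -1.8344, -1.8993, -1.9484, -1.9814, -1.9979].
With N=69: ϑ(G) = 69·(-(-1)*2*cos(pi/69))/(2−(-2*cos(pi/69))) = 69*cos(pi/69)/(cos(pi/69) + 1).
≈ 34.4821 (to 4 d.p.).
α=34, χ(Ḡ)=35; ϑ=69*cos(pi/69)/(cos(pi/69) + 1) lies between (both strict).

69*cos(pi/69)/(cos(pi/69) + 1)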